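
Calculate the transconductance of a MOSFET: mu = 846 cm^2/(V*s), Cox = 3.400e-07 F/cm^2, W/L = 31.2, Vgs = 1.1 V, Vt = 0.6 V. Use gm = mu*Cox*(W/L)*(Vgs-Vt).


Step 1: Vov = Vgs - Vt = 1.1 - 0.6 = 0.5 V
Step 2: gm = mu * Cox * (W/L) * Vov
Step 3: gm = 846 * 3.400e-07 * 31.2 * 0.5 = 4.49e-03 S

4.49e-03


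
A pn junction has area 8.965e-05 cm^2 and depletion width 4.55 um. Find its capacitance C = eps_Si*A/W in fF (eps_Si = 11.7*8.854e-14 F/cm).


Step 1: eps_Si = 11.7 * 8.854e-14 = 1.035918e-12 F/cm
Step 2: W in cm = 4.55 * 1e-4 = 4.55e-04 cm
Step 3: C = 1.035918e-12 * 8.965e-05 / 4.55e-04 = 2.041100e-13 F
Step 4: C = 204.11 fF

204.11


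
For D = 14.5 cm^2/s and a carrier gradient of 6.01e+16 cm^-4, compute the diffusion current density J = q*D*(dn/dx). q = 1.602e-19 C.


Step 1: J = q * D * (dn/dx)
Step 2: J = 1.602e-19 * 14.5 * 6.01e+16
Step 3: J = 1.40e-01 A/cm^2

1.40e-01


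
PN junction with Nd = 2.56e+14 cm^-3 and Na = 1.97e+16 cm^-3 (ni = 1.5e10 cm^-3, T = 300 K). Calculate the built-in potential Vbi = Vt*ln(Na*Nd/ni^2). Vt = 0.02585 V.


Step 1: Compute Na*Nd/ni^2 = 1.97e+16 * 2.56e+14 / (1.5e10)^2 = 2.2414e+10
Step 2: ln(2.2414e+10) = 23.8330
Step 3: Vbi = 0.02585 * 23.8330 = 0.616 V

0.616


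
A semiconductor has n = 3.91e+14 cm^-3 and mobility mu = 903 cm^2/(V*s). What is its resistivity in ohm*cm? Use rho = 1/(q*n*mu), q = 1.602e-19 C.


Step 1: sigma = q * n * mu = 1.602e-19 * 3.91e+14 * 903 = 5.65623e-02 S/cm
Step 2: rho = 1 / sigma = 1 / 5.65623e-02 = 17.68 ohm*cm

17.68


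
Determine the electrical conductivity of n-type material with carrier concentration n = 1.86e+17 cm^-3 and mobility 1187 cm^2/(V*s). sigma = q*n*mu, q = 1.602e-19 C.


Step 1: sigma = q * n * mu
Step 2: sigma = 1.602e-19 * 1.86e+17 * 1187
Step 3: sigma = 3.537e+01 S/cm

3.537e+01


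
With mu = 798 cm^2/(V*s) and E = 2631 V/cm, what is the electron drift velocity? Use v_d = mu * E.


Step 1: v_d = mu * E
Step 2: v_d = 798 * 2631 = 2099538
Step 3: v_d = 2.10e+06 cm/s

2.10e+06


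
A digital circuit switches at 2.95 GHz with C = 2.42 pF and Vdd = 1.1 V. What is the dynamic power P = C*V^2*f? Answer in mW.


Step 1: V^2 = 1.1^2 = 1.21 V^2
Step 2: P = C*V^2*f = 2.42e-12 F * 1.21 * 2.95e9 Hz
Step 3: P = 8.63819e-03 W
Step 4: P = 8.638 mW

8.638


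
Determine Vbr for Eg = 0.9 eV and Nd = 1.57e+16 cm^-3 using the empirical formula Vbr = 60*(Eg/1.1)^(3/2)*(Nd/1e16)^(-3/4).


Step 1: Eg/1.1 = 0.9/1.1 = 0.818182
Step 2: (Eg/1.1)^1.5 = 0.818182^1.5 = 0.740074
Step 3: (Nd/1e16)^(-0.75) = (1.57)^(-0.75) = 0.712977
Step 4: Vbr = 60 * 0.740074 * 0.712977 = 31.7 V

31.7


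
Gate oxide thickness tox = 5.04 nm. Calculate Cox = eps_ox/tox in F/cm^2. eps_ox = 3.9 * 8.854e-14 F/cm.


Step 1: eps_ox = 3.9 * 8.854e-14 = 3.45306e-13 F/cm
Step 2: tox in cm = 5.04 nm * 1e-7 = 5.0400e-07 cm
Step 3: Cox = 3.45306e-13 / 5.0400e-07 = 6.85e-07 F/cm^2

6.85e-07


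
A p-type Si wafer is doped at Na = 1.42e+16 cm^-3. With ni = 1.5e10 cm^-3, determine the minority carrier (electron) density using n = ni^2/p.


Step 1: Majority hole concentration p ≈ Na = 1.42e+16 cm^-3
Step 2: n = ni^2 / Na = (1.5e10)^2 / 1.42e+16
Step 3: n = 1.58e+04 cm^-3

1.58e+04


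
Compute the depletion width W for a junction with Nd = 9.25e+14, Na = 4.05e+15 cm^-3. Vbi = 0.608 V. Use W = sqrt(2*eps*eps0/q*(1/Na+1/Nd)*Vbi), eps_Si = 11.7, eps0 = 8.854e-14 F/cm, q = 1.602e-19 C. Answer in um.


Step 1: 1/Na + 1/Nd = 1/4.05e+15 + 1/9.25e+14 = 1.32799e-15
Step 2: 2*eps*eps0/q = 2*11.7*8.854e-14/1.602e-19 = 1.293281e+07
Step 3: W^2 = 1.293281e+07 * 1.32799e-15 * 0.608 = 1.04422e-08
Step 4: W = sqrt(1.04422e-08) = 1.022e-04 cm = 1.022 um

1.022


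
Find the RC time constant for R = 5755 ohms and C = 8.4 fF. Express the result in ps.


Step 1: tau = R * C
Step 2: tau = 5755 * 8.4 fF = 5755 * 8.4e-15 F
Step 3: tau = 4.8342e-11 s = 48.342 ps

48.342


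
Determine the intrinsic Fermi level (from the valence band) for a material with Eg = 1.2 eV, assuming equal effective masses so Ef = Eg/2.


Step 1: For an intrinsic semiconductor, the Fermi level sits at midgap.
Step 2: Ef = Eg / 2 = 1.2 / 2 = 0.6 eV

0.6


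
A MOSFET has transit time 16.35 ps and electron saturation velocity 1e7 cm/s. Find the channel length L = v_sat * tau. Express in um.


Step 1: tau in seconds = 16.35 ps * 1e-12 = 1.6350e-11 s
Step 2: L = v_sat * tau = 1e7 * 1.6350e-11 = 1.6350e-04 cm
Step 3: L in um = 1.6350e-04 * 1e4 = 1.635 um

1.635


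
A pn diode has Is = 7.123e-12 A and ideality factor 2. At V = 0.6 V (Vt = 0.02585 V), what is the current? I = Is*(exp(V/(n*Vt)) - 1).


Step 1: V/(n*Vt) = 0.6/(2*0.02585) = 11.6054
Step 2: exp(11.6054) = 1.0969e+05
Step 3: I = 7.123e-12 * (1.0969e+05 - 1) = 7.81e-07 A

7.81e-07


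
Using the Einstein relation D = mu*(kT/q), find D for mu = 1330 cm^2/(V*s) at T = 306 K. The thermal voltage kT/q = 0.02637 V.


Step 1: D = mu * (kT/q)
Step 2: D = 1330 * 0.02637
Step 3: D = 35.07 cm^2/s

35.07


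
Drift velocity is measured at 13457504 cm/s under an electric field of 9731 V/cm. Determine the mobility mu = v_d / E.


Step 1: mu = v_d / E
Step 2: mu = 13457504 / 9731
Step 3: mu = 1382.95 cm^2/(V*s)

1382.95


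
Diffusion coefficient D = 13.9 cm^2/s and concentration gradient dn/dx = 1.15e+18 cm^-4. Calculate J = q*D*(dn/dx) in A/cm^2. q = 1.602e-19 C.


Step 1: J = q * D * (dn/dx)
Step 2: J = 1.602e-19 * 13.9 * 1.15e+18
Step 3: J = 2.56e+00 A/cm^2

2.56e+00


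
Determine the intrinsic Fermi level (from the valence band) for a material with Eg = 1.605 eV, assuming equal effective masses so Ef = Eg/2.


Step 1: For an intrinsic semiconductor, the Fermi level sits at midgap.
Step 2: Ef = Eg / 2 = 1.605 / 2 = 0.8025 eV

0.8025


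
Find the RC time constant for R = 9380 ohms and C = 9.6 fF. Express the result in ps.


Step 1: tau = R * C
Step 2: tau = 9380 * 9.6 fF = 9380 * 9.6e-15 F
Step 3: tau = 9.0048e-11 s = 90.048 ps

90.048


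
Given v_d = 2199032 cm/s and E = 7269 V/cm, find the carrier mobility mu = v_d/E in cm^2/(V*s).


Step 1: mu = v_d / E
Step 2: mu = 2199032 / 7269
Step 3: mu = 302.52 cm^2/(V*s)

302.52


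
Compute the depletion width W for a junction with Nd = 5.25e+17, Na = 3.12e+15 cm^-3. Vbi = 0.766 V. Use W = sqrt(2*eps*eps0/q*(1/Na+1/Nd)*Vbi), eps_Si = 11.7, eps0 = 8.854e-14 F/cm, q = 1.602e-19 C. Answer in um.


Step 1: 1/Na + 1/Nd = 1/3.12e+15 + 1/5.25e+17 = 3.22418e-16
Step 2: 2*eps*eps0/q = 2*11.7*8.854e-14/1.602e-19 = 1.293281e+07
Step 3: W^2 = 1.293281e+07 * 3.22418e-16 * 0.766 = 3.19404e-09
Step 4: W = sqrt(3.19404e-09) = 5.652e-05 cm = 0.5652 um

0.5652


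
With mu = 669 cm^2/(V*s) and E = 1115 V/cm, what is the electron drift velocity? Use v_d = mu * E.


Step 1: v_d = mu * E
Step 2: v_d = 669 * 1115 = 745935
Step 3: v_d = 7.46e+05 cm/s

7.46e+05


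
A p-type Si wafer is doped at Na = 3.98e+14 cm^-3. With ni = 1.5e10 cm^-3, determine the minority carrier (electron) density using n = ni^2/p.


Step 1: Majority hole concentration p ≈ Na = 3.98e+14 cm^-3
Step 2: n = ni^2 / Na = (1.5e10)^2 / 3.98e+14
Step 3: n = 5.65e+05 cm^-3

5.65e+05


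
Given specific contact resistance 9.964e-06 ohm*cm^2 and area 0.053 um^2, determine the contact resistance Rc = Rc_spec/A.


Step 1: Convert area to cm^2: 0.053 um^2 = 5.3000e-10 cm^2
Step 2: Rc = Rc_spec / A = 9.964e-06 / 5.3000e-10
Step 3: Rc = 1.88e+04 ohms

1.88e+04


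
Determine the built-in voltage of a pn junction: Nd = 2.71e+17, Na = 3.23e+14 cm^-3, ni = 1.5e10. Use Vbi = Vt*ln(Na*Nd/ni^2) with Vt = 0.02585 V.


Step 1: Compute Na*Nd/ni^2 = 3.23e+14 * 2.71e+17 / (1.5e10)^2 = 3.8904e+11
Step 2: ln(3.8904e+11) = 26.6869
Step 3: Vbi = 0.02585 * 26.6869 = 0.69 V

0.69


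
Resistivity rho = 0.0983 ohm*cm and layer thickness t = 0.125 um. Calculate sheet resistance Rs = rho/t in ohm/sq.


Step 1: Convert thickness to cm: t = 0.125 um = 1.2500e-05 cm
Step 2: Rs = rho / t = 0.0983 / 1.2500e-05
Step 3: Rs = 7864.0 ohm/sq

7864.0


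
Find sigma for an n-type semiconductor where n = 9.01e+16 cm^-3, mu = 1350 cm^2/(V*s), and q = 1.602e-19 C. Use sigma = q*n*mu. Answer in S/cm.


Step 1: sigma = q * n * mu
Step 2: sigma = 1.602e-19 * 9.01e+16 * 1350
Step 3: sigma = 1.949e+01 S/cm

1.949e+01


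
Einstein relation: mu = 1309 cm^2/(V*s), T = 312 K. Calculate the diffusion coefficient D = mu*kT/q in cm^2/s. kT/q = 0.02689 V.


Step 1: D = mu * (kT/q)
Step 2: D = 1309 * 0.02689
Step 3: D = 35.2 cm^2/s

35.2


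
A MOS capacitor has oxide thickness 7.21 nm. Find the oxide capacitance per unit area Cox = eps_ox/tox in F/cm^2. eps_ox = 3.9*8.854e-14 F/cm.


Step 1: eps_ox = 3.9 * 8.854e-14 = 3.45306e-13 F/cm
Step 2: tox in cm = 7.21 nm * 1e-7 = 7.2100e-07 cm
Step 3: Cox = 3.45306e-13 / 7.2100e-07 = 4.79e-07 F/cm^2

4.79e-07


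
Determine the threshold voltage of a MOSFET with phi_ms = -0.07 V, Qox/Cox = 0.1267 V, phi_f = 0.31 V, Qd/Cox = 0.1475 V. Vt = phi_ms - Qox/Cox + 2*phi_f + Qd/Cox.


Step 1: Vt = phi_ms - Qox/Cox + 2*phi_f + Qd/Cox
Step 2: Vt = -0.07 - 0.1267 + 2*0.31 + 0.1475
Step 3: Vt = -0.07 - 0.1267 + 0.62 + 0.1475
Step 4: Vt = 0.5708 V

0.5708


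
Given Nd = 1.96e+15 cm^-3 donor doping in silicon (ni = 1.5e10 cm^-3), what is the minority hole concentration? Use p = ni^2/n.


Step 1: Since Nd >> ni, n ≈ Nd = 1.96e+15 cm^-3
Step 2: p = ni^2 / n = (1.5e10)^2 / 1.96e+15
Step 3: p = 2.25e20 / 1.96e+15 = 1.15e+05 cm^-3

1.15e+05


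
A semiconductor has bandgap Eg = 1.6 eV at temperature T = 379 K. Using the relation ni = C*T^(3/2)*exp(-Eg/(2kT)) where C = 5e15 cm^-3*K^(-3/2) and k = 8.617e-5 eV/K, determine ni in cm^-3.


Step 1: Compute kT = 8.617e-5 * 379 = 0.03265843 eV
Step 2: Exponent = -Eg/(2kT) = -1.6/(2*0.03265843) = -24.49597
Step 3: T^(3/2) = 379^1.5 = 7378.34
Step 4: ni = 5e15 * 7378.34 * exp(-24.49597) = 8.48e+08 cm^-3

8.48e+08


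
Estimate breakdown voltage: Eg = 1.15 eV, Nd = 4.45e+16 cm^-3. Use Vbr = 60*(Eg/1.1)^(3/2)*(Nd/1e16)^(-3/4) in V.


Step 1: Eg/1.1 = 1.15/1.1 = 1.045455
Step 2: (Eg/1.1)^1.5 = 1.045455^1.5 = 1.068952
Step 3: (Nd/1e16)^(-0.75) = (4.45)^(-0.75) = 0.326385
Step 4: Vbr = 60 * 1.068952 * 0.326385 = 20.9 V

20.9


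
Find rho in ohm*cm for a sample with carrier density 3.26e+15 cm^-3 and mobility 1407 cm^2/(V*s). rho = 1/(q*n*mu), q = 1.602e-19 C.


Step 1: sigma = q * n * mu = 1.602e-19 * 3.26e+15 * 1407 = 7.34809e-01 S/cm
Step 2: rho = 1 / sigma = 1 / 7.34809e-01 = 1.361 ohm*cm

1.361


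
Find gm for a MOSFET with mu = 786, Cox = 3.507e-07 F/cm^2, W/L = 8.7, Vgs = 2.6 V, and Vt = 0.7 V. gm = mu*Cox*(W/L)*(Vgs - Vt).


Step 1: Vov = Vgs - Vt = 2.6 - 0.7 = 1.9 V
Step 2: gm = mu * Cox * (W/L) * Vov
Step 3: gm = 786 * 3.507e-07 * 8.7 * 1.9 = 4.56e-03 S

4.56e-03


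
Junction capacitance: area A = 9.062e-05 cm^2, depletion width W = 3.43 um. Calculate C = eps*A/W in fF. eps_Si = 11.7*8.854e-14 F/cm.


Step 1: eps_Si = 11.7 * 8.854e-14 = 1.035918e-12 F/cm
Step 2: W in cm = 3.43 * 1e-4 = 3.43e-04 cm
Step 3: C = 1.035918e-12 * 9.062e-05 / 3.43e-04 = 2.736877e-13 F
Step 4: C = 273.69 fF

273.69


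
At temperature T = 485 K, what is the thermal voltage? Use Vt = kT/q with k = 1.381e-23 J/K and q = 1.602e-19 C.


Step 1: kT = 1.381e-23 * 485 = 6.69785e-21 J
Step 2: Vt = kT/q = 6.69785e-21 / 1.602e-19
Step 3: Vt = 0.04181 V

0.04181


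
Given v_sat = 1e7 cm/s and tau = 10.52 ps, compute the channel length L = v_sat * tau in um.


Step 1: tau in seconds = 10.52 ps * 1e-12 = 1.0520e-11 s
Step 2: L = v_sat * tau = 1e7 * 1.0520e-11 = 1.0520e-04 cm
Step 3: L in um = 1.0520e-04 * 1e4 = 1.052 um

1.052


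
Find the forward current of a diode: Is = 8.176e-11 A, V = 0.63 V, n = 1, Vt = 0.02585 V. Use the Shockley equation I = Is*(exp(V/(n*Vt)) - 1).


Step 1: V/(n*Vt) = 0.63/(1*0.02585) = 24.3714
Step 2: exp(24.3714) = 3.8403e+10
Step 3: I = 8.176e-11 * (3.8403e+10 - 1) = 3.14e+00 A

3.14e+00


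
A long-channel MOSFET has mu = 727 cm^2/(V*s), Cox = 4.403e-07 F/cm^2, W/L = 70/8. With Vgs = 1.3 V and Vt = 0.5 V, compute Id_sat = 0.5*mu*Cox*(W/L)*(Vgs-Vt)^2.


Step 1: Overdrive voltage Vov = Vgs - Vt = 1.3 - 0.5 = 0.8 V
Step 2: W/L = 70/8 = 8.75
Step 3: Id = 0.5 * 727 * 4.403e-07 * 8.75 * 0.8^2
Step 4: Id = 8.96e-04 A

8.96e-04


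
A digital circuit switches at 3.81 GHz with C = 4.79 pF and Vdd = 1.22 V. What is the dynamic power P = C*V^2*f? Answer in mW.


Step 1: V^2 = 1.22^2 = 1.4884 V^2
Step 2: P = C*V^2*f = 4.79e-12 F * 1.4884 * 3.81e9 Hz
Step 3: P = 2.716315116e-02 W
Step 4: P = 27.163 mW

27.163


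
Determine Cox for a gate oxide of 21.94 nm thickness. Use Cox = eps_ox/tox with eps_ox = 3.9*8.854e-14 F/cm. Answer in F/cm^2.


Step 1: eps_ox = 3.9 * 8.854e-14 = 3.45306e-13 F/cm
Step 2: tox in cm = 21.94 nm * 1e-7 = 2.1940e-06 cm
Step 3: Cox = 3.45306e-13 / 2.1940e-06 = 1.57e-07 F/cm^2

1.57e-07


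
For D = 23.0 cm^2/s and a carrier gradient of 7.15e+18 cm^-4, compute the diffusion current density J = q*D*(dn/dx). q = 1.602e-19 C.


Step 1: J = q * D * (dn/dx)
Step 2: J = 1.602e-19 * 23.0 * 7.15e+18
Step 3: J = 2.63e+01 A/cm^2

2.63e+01


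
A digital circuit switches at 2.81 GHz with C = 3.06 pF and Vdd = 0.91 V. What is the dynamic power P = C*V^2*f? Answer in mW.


Step 1: V^2 = 0.91^2 = 0.8281 V^2
Step 2: P = C*V^2*f = 3.06e-12 F * 0.8281 * 2.81e9 Hz
Step 3: P = 7.12050066e-03 W
Step 4: P = 7.121 mW

7.121


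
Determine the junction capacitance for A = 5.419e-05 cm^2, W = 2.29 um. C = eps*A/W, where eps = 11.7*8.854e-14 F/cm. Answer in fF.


Step 1: eps_Si = 11.7 * 8.854e-14 = 1.035918e-12 F/cm
Step 2: W in cm = 2.29 * 1e-4 = 2.29e-04 cm
Step 3: C = 1.035918e-12 * 5.419e-05 / 2.29e-04 = 2.451371e-13 F
Step 4: C = 245.14 fF

245.14


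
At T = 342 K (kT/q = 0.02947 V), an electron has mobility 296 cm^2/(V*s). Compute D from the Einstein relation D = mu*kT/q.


Step 1: D = mu * (kT/q)
Step 2: D = 296 * 0.02947
Step 3: D = 8.72 cm^2/s

8.72


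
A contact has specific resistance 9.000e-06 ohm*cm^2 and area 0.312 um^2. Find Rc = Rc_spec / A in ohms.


Step 1: Convert area to cm^2: 0.312 um^2 = 3.1200e-09 cm^2
Step 2: Rc = Rc_spec / A = 9.000e-06 / 3.1200e-09
Step 3: Rc = 2.88e+03 ohms

2.88e+03


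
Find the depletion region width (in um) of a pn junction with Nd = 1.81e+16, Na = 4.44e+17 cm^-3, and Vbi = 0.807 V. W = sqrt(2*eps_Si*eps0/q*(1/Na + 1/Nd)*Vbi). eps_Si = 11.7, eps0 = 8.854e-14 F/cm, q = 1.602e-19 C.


Step 1: 1/Na + 1/Nd = 1/4.44e+17 + 1/1.81e+16 = 5.75009e-17
Step 2: 2*eps*eps0/q = 2*11.7*8.854e-14/1.602e-19 = 1.293281e+07
Step 3: W^2 = 1.293281e+07 * 5.75009e-17 * 0.807 = 6.00124e-10
Step 4: W = sqrt(6.00124e-10) = 2.450e-05 cm = 0.245 um

0.245


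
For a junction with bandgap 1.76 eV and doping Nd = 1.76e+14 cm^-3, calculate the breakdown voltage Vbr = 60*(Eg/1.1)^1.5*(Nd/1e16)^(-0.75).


Step 1: Eg/1.1 = 1.76/1.1 = 1.600000
Step 2: (Eg/1.1)^1.5 = 1.600000^1.5 = 2.023858
Step 3: (Nd/1e16)^(-0.75) = (0.0176)^(-0.75) = 20.695003
Step 4: Vbr = 60 * 2.023858 * 20.695003 = 2513.0 V

2513.0


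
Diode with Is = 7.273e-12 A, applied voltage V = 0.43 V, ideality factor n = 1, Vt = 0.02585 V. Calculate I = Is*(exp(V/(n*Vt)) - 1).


Step 1: V/(n*Vt) = 0.43/(1*0.02585) = 16.6344
Step 2: exp(16.6344) = 1.6758e+07
Step 3: I = 7.273e-12 * (1.6758e+07 - 1) = 1.22e-04 A

1.22e-04


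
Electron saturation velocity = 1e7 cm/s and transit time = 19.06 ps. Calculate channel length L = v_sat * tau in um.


Step 1: tau in seconds = 19.06 ps * 1e-12 = 1.9060e-11 s
Step 2: L = v_sat * tau = 1e7 * 1.9060e-11 = 1.9060e-04 cm
Step 3: L in um = 1.9060e-04 * 1e4 = 1.906 um

1.906


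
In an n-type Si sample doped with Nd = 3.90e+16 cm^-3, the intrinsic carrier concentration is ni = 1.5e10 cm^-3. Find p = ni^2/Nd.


Step 1: Since Nd >> ni, n ≈ Nd = 3.90e+16 cm^-3
Step 2: p = ni^2 / n = (1.5e10)^2 / 3.90e+16
Step 3: p = 2.25e20 / 3.90e+16 = 5.77e+03 cm^-3

5.77e+03


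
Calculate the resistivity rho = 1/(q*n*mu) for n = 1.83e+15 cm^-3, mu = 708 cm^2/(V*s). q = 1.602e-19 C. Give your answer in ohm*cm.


Step 1: sigma = q * n * mu = 1.602e-19 * 1.83e+15 * 708 = 2.07562e-01 S/cm
Step 2: rho = 1 / sigma = 1 / 2.07562e-01 = 4.818 ohm*cm

4.818


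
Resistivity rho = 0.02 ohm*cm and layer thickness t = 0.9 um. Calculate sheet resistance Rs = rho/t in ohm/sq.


Step 1: Convert thickness to cm: t = 0.9 um = 9.0000e-05 cm
Step 2: Rs = rho / t = 0.02 / 9.0000e-05
Step 3: Rs = 222.2 ohm/sq

222.2


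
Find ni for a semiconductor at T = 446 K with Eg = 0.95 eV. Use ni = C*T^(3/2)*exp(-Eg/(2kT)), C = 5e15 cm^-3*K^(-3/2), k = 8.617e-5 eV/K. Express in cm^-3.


Step 1: Compute kT = 8.617e-5 * 446 = 0.03843182 eV
Step 2: Exponent = -Eg/(2kT) = -0.95/(2*0.03843182) = -12.35955
Step 3: T^(3/2) = 446^1.5 = 9418.95
Step 4: ni = 5e15 * 9418.95 * exp(-12.35955) = 2.02e+14 cm^-3

2.02e+14


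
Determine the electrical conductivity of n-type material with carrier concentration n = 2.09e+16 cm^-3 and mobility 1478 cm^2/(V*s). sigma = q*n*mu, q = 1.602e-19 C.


Step 1: sigma = q * n * mu
Step 2: sigma = 1.602e-19 * 2.09e+16 * 1478
Step 3: sigma = 4.949e+00 S/cm

4.949e+00


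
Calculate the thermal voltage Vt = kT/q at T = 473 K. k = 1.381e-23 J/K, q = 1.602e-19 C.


Step 1: kT = 1.381e-23 * 473 = 6.53213e-21 J
Step 2: Vt = kT/q = 6.53213e-21 / 1.602e-19
Step 3: Vt = 0.04077 V

0.04077


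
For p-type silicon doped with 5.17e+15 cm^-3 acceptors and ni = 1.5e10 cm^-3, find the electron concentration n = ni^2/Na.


Step 1: Majority hole concentration p ≈ Na = 5.17e+15 cm^-3
Step 2: n = ni^2 / Na = (1.5e10)^2 / 5.17e+15
Step 3: n = 4.35e+04 cm^-3

4.35e+04


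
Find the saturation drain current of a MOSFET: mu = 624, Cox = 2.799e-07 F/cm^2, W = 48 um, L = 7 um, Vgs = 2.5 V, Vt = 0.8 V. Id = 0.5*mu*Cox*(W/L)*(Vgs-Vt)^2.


Step 1: Overdrive voltage Vov = Vgs - Vt = 2.5 - 0.8 = 1.7 V
Step 2: W/L = 48/7 = 6.85714
Step 3: Id = 0.5 * 624 * 2.799e-07 * 6.85714 * 1.7^2
Step 4: Id = 1.73e-03 A

1.73e-03


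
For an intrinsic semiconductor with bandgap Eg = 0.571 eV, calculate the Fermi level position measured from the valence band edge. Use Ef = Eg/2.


Step 1: For an intrinsic semiconductor, the Fermi level sits at midgap.
Step 2: Ef = Eg / 2 = 0.571 / 2 = 0.2855 eV

0.2855


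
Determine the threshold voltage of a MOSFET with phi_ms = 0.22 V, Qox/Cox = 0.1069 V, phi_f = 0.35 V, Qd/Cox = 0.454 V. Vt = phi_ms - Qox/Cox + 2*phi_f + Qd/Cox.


Step 1: Vt = phi_ms - Qox/Cox + 2*phi_f + Qd/Cox
Step 2: Vt = 0.22 - 0.1069 + 2*0.35 + 0.454
Step 3: Vt = 0.22 - 0.1069 + 0.7 + 0.454
Step 4: Vt = 1.2671 V

1.2671


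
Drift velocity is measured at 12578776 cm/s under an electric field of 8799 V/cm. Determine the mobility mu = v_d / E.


Step 1: mu = v_d / E
Step 2: mu = 12578776 / 8799
Step 3: mu = 1429.57 cm^2/(V*s)

1429.57


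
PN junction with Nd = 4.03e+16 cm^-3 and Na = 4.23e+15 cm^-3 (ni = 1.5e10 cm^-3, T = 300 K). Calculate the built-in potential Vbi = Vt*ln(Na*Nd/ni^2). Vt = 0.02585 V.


Step 1: Compute Na*Nd/ni^2 = 4.23e+15 * 4.03e+16 / (1.5e10)^2 = 7.5764e+11
Step 2: ln(7.5764e+11) = 27.3535
Step 3: Vbi = 0.02585 * 27.3535 = 0.707 V

0.707


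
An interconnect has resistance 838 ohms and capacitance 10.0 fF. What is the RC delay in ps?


Step 1: tau = R * C
Step 2: tau = 838 * 10.0 fF = 838 * 1.0e-14 F
Step 3: tau = 8.38e-12 s = 8.38 ps

8.38


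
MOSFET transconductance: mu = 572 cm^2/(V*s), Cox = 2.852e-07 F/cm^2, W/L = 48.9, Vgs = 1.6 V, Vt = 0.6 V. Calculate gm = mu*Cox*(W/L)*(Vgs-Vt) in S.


Step 1: Vov = Vgs - Vt = 1.6 - 0.6 = 1.0 V
Step 2: gm = mu * Cox * (W/L) * Vov
Step 3: gm = 572 * 2.852e-07 * 48.9 * 1.0 = 7.98e-03 S

7.98e-03


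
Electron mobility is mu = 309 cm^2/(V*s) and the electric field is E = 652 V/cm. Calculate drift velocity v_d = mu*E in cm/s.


Step 1: v_d = mu * E
Step 2: v_d = 309 * 652 = 201468
Step 3: v_d = 2.01e+05 cm/s

2.01e+05


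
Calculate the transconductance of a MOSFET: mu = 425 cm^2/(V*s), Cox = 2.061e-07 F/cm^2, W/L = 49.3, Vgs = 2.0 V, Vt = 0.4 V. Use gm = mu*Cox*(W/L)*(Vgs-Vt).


Step 1: Vov = Vgs - Vt = 2.0 - 0.4 = 1.6 V
Step 2: gm = mu * Cox * (W/L) * Vov
Step 3: gm = 425 * 2.061e-07 * 49.3 * 1.6 = 6.91e-03 S

6.91e-03


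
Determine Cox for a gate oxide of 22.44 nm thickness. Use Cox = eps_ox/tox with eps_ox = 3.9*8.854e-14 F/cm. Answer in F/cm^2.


Step 1: eps_ox = 3.9 * 8.854e-14 = 3.45306e-13 F/cm
Step 2: tox in cm = 22.44 nm * 1e-7 = 2.2440e-06 cm
Step 3: Cox = 3.45306e-13 / 2.2440e-06 = 1.54e-07 F/cm^2

1.54e-07


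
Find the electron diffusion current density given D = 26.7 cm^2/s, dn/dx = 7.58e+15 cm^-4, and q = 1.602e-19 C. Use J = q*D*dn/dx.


Step 1: J = q * D * (dn/dx)
Step 2: J = 1.602e-19 * 26.7 * 7.58e+15
Step 3: J = 3.24e-02 A/cm^2

3.24e-02


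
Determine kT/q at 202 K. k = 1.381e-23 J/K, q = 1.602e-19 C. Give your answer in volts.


Step 1: kT = 1.381e-23 * 202 = 2.78962e-21 J
Step 2: Vt = kT/q = 2.78962e-21 / 1.602e-19
Step 3: Vt = 0.01741 V

0.01741


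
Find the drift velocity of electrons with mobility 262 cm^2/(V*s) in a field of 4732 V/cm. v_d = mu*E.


Step 1: v_d = mu * E
Step 2: v_d = 262 * 4732 = 1239784
Step 3: v_d = 1.24e+06 cm/s

1.24e+06


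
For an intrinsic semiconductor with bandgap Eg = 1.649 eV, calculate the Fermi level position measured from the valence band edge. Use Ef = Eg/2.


Step 1: For an intrinsic semiconductor, the Fermi level sits at midgap.
Step 2: Ef = Eg / 2 = 1.649 / 2 = 0.8245 eV

0.8245


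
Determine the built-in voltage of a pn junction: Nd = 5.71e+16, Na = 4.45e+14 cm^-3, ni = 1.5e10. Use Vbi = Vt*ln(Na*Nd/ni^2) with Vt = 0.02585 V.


Step 1: Compute Na*Nd/ni^2 = 4.45e+14 * 5.71e+16 / (1.5e10)^2 = 1.1293e+11
Step 2: ln(1.1293e+11) = 25.4500
Step 3: Vbi = 0.02585 * 25.4500 = 0.658 V

0.658


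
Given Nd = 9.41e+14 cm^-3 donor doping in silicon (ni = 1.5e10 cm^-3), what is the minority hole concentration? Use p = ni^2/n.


Step 1: Since Nd >> ni, n ≈ Nd = 9.41e+14 cm^-3
Step 2: p = ni^2 / n = (1.5e10)^2 / 9.41e+14
Step 3: p = 2.25e20 / 9.41e+14 = 2.39e+05 cm^-3

2.39e+05


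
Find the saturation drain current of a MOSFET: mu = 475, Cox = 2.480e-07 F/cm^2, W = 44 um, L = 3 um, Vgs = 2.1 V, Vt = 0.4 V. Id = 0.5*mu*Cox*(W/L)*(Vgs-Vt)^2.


Step 1: Overdrive voltage Vov = Vgs - Vt = 2.1 - 0.4 = 1.7 V
Step 2: W/L = 44/3 = 14.6667
Step 3: Id = 0.5 * 475 * 2.480e-07 * 14.6667 * 1.7^2
Step 4: Id = 2.50e-03 A

2.50e-03


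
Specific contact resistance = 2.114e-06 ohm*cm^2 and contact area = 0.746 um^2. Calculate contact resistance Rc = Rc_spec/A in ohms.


Step 1: Convert area to cm^2: 0.746 um^2 = 7.4600e-09 cm^2
Step 2: Rc = Rc_spec / A = 2.114e-06 / 7.4600e-09
Step 3: Rc = 2.83e+02 ohms

2.83e+02


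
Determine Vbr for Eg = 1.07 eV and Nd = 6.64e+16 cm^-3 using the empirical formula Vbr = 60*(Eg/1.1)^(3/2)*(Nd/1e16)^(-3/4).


Step 1: Eg/1.1 = 1.07/1.1 = 0.972727
Step 2: (Eg/1.1)^1.5 = 0.972727^1.5 = 0.959371
Step 3: (Nd/1e16)^(-0.75) = (6.64)^(-0.75) = 0.241754
Step 4: Vbr = 60 * 0.959371 * 0.241754 = 13.9 V

13.9


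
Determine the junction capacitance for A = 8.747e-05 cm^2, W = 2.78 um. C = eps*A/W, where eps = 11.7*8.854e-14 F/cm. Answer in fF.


Step 1: eps_Si = 11.7 * 8.854e-14 = 1.035918e-12 F/cm
Step 2: W in cm = 2.78 * 1e-4 = 2.78e-04 cm
Step 3: C = 1.035918e-12 * 8.747e-05 / 2.78e-04 = 3.259415e-13 F
Step 4: C = 325.94 fF

325.94


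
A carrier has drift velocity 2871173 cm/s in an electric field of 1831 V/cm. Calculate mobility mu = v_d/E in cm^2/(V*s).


Step 1: mu = v_d / E
Step 2: mu = 2871173 / 1831
Step 3: mu = 1568.09 cm^2/(V*s)

1568.09


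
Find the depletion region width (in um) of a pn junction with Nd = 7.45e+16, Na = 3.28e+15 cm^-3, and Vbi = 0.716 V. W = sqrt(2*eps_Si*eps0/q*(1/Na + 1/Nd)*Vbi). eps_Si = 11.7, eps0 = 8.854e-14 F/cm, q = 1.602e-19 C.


Step 1: 1/Na + 1/Nd = 1/3.28e+15 + 1/7.45e+16 = 3.18301e-16
Step 2: 2*eps*eps0/q = 2*11.7*8.854e-14/1.602e-19 = 1.293281e+07
Step 3: W^2 = 1.293281e+07 * 3.18301e-16 * 0.716 = 2.94743e-09
Step 4: W = sqrt(2.94743e-09) = 5.429e-05 cm = 0.5429 um

0.5429


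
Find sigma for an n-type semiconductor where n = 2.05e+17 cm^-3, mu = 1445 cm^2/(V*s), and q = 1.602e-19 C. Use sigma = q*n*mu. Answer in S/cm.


Step 1: sigma = q * n * mu
Step 2: sigma = 1.602e-19 * 2.05e+17 * 1445
Step 3: sigma = 4.746e+01 S/cm

4.746e+01


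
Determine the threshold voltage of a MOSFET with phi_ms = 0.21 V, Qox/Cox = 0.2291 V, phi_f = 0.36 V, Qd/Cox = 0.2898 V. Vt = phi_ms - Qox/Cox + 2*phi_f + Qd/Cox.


Step 1: Vt = phi_ms - Qox/Cox + 2*phi_f + Qd/Cox
Step 2: Vt = 0.21 - 0.2291 + 2*0.36 + 0.2898
Step 3: Vt = 0.21 - 0.2291 + 0.72 + 0.2898
Step 4: Vt = 0.9907 V

0.9907


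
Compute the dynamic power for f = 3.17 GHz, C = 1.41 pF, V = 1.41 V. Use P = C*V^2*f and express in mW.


Step 1: V^2 = 1.41^2 = 1.9881 V^2
Step 2: P = C*V^2*f = 1.41e-12 F * 1.9881 * 3.17e9 Hz
Step 3: P = 8.88621057e-03 W
Step 4: P = 8.886 mW

8.886


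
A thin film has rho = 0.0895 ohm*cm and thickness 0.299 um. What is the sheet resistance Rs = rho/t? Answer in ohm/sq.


Step 1: Convert thickness to cm: t = 0.299 um = 2.9900e-05 cm
Step 2: Rs = rho / t = 0.0895 / 2.9900e-05
Step 3: Rs = 2993.3 ohm/sq

2993.3


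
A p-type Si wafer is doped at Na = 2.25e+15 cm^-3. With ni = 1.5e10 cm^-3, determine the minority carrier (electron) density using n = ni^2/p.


Step 1: Majority hole concentration p ≈ Na = 2.25e+15 cm^-3
Step 2: n = ni^2 / Na = (1.5e10)^2 / 2.25e+15
Step 3: n = 1.00e+05 cm^-3

1.00e+05


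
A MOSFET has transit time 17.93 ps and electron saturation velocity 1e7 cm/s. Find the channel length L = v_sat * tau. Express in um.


Step 1: tau in seconds = 17.93 ps * 1e-12 = 1.7930e-11 s
Step 2: L = v_sat * tau = 1e7 * 1.7930e-11 = 1.7930e-04 cm
Step 3: L in um = 1.7930e-04 * 1e4 = 1.793 um

1.793


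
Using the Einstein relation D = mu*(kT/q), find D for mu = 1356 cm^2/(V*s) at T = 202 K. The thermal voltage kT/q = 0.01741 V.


Step 1: D = mu * (kT/q)
Step 2: D = 1356 * 0.01741
Step 3: D = 23.61 cm^2/s

23.61


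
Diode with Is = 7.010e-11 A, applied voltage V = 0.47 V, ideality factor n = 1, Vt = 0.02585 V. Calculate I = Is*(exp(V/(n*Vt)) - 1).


Step 1: V/(n*Vt) = 0.47/(1*0.02585) = 18.1818
Step 2: exp(18.1818) = 7.8751e+07
Step 3: I = 7.010e-11 * (7.8751e+07 - 1) = 5.52e-03 A

5.52e-03


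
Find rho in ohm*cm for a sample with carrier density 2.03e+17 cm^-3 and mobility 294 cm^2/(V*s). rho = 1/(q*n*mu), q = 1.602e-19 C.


Step 1: sigma = q * n * mu = 1.602e-19 * 2.03e+17 * 294 = 9.56106e+00 S/cm
Step 2: rho = 1 / sigma = 1 / 9.56106e+00 = 0.1046 ohm*cm

0.1046


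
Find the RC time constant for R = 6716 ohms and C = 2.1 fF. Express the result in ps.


Step 1: tau = R * C
Step 2: tau = 6716 * 2.1 fF = 6716 * 2.1e-15 F
Step 3: tau = 1.41036e-11 s = 14.1036 ps

14.1036


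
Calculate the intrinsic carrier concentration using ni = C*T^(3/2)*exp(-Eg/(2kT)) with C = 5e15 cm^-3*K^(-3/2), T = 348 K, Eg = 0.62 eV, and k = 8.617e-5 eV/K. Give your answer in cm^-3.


Step 1: Compute kT = 8.617e-5 * 348 = 0.02998716 eV
Step 2: Exponent = -Eg/(2kT) = -0.62/(2*0.02998716) = -10.33776
Step 3: T^(3/2) = 348^1.5 = 6491.86
Step 4: ni = 5e15 * 6491.86 * exp(-10.33776) = 1.05e+15 cm^-3

1.05e+15


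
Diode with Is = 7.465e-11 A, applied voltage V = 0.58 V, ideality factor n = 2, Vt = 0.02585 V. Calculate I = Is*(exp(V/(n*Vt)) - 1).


Step 1: V/(n*Vt) = 0.58/(2*0.02585) = 11.2186
Step 2: exp(11.2186) = 7.4503e+04
Step 3: I = 7.465e-11 * (7.4503e+04 - 1) = 5.56e-06 A

5.56e-06


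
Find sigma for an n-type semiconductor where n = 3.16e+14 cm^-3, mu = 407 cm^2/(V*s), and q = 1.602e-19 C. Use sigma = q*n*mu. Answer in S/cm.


Step 1: sigma = q * n * mu
Step 2: sigma = 1.602e-19 * 3.16e+14 * 407
Step 3: sigma = 2.060e-02 S/cm

2.060e-02


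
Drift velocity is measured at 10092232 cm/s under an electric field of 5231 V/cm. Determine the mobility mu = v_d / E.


Step 1: mu = v_d / E
Step 2: mu = 10092232 / 5231
Step 3: mu = 1929.31 cm^2/(V*s)

1929.31


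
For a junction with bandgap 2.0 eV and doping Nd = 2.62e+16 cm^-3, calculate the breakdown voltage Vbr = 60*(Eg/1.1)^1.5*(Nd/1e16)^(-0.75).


Step 1: Eg/1.1 = 2.0/1.1 = 1.818182
Step 2: (Eg/1.1)^1.5 = 1.818182^1.5 = 2.451636
Step 3: (Nd/1e16)^(-0.75) = (2.62)^(-0.75) = 0.485595
Step 4: Vbr = 60 * 2.451636 * 0.485595 = 71.4 V

71.4


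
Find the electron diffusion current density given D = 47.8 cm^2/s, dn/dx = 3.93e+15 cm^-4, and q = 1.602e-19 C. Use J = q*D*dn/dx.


Step 1: J = q * D * (dn/dx)
Step 2: J = 1.602e-19 * 47.8 * 3.93e+15
Step 3: J = 3.01e-02 A/cm^2

3.01e-02


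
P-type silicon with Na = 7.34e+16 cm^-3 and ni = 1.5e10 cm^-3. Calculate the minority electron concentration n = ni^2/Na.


Step 1: Majority hole concentration p ≈ Na = 7.34e+16 cm^-3
Step 2: n = ni^2 / Na = (1.5e10)^2 / 7.34e+16
Step 3: n = 3.07e+03 cm^-3

3.07e+03


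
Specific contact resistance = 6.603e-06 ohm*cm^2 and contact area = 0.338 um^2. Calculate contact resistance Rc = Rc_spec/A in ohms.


Step 1: Convert area to cm^2: 0.338 um^2 = 3.3800e-09 cm^2
Step 2: Rc = Rc_spec / A = 6.603e-06 / 3.3800e-09
Step 3: Rc = 1.95e+03 ohms

1.95e+03


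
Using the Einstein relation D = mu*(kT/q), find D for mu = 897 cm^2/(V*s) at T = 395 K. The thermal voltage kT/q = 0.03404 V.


Step 1: D = mu * (kT/q)
Step 2: D = 897 * 0.03404
Step 3: D = 30.53 cm^2/s

30.53


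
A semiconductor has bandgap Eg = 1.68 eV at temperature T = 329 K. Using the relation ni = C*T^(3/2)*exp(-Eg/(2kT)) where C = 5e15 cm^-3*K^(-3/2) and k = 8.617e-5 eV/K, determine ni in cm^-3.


Step 1: Compute kT = 8.617e-5 * 329 = 0.02834993 eV
Step 2: Exponent = -Eg/(2kT) = -1.68/(2*0.02834993) = -29.62970
Step 3: T^(3/2) = 329^1.5 = 5967.52
Step 4: ni = 5e15 * 5967.52 * exp(-29.62970) = 4.04e+06 cm^-3

4.04e+06


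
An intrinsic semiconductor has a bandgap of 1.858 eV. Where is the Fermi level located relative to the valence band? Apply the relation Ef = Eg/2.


Step 1: For an intrinsic semiconductor, the Fermi level sits at midgap.
Step 2: Ef = Eg / 2 = 1.858 / 2 = 0.929 eV

0.929


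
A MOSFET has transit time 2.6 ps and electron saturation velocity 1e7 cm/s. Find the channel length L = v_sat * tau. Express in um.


Step 1: tau in seconds = 2.6 ps * 1e-12 = 2.6000e-12 s
Step 2: L = v_sat * tau = 1e7 * 2.6000e-12 = 2.6000e-05 cm
Step 3: L in um = 2.6000e-05 * 1e4 = 0.26 um

0.26


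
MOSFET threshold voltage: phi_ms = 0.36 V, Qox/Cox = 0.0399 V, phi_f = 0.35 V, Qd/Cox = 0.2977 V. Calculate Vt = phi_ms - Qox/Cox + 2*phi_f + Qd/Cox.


Step 1: Vt = phi_ms - Qox/Cox + 2*phi_f + Qd/Cox
Step 2: Vt = 0.36 - 0.0399 + 2*0.35 + 0.2977
Step 3: Vt = 0.36 - 0.0399 + 0.7 + 0.2977
Step 4: Vt = 1.3178 V

1.3178


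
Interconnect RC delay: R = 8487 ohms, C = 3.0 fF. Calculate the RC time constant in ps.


Step 1: tau = R * C
Step 2: tau = 8487 * 3.0 fF = 8487 * 3.0e-15 F
Step 3: tau = 2.5461e-11 s = 25.461 ps

25.461


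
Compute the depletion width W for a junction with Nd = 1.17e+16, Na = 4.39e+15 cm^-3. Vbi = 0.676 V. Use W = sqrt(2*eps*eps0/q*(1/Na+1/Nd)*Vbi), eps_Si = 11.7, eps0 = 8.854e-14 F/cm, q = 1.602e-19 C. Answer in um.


Step 1: 1/Na + 1/Nd = 1/4.39e+15 + 1/1.17e+16 = 3.13261e-16
Step 2: 2*eps*eps0/q = 2*11.7*8.854e-14/1.602e-19 = 1.293281e+07
Step 3: W^2 = 1.293281e+07 * 3.13261e-16 * 0.676 = 2.73871e-09
Step 4: W = sqrt(2.73871e-09) = 5.233e-05 cm = 0.5233 um

0.5233


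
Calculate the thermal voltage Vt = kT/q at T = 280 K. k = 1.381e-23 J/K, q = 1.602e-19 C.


Step 1: kT = 1.381e-23 * 280 = 3.8668e-21 J
Step 2: Vt = kT/q = 3.8668e-21 / 1.602e-19
Step 3: Vt = 0.02414 V

0.02414


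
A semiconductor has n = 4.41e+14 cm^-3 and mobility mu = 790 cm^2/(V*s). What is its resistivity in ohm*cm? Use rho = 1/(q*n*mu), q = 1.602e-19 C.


Step 1: sigma = q * n * mu = 1.602e-19 * 4.41e+14 * 790 = 5.58121e-02 S/cm
Step 2: rho = 1 / sigma = 1 / 5.58121e-02 = 17.92 ohm*cm

17.92


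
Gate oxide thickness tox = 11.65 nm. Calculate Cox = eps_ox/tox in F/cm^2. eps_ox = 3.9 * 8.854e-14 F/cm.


Step 1: eps_ox = 3.9 * 8.854e-14 = 3.45306e-13 F/cm
Step 2: tox in cm = 11.65 nm * 1e-7 = 1.1650e-06 cm
Step 3: Cox = 3.45306e-13 / 1.1650e-06 = 2.96e-07 F/cm^2

2.96e-07


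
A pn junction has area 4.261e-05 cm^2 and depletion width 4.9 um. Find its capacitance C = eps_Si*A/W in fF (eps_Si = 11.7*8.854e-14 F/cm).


Step 1: eps_Si = 11.7 * 8.854e-14 = 1.035918e-12 F/cm
Step 2: W in cm = 4.9 * 1e-4 = 4.90e-04 cm
Step 3: C = 1.035918e-12 * 4.261e-05 / 4.90e-04 = 9.008258e-14 F
Step 4: C = 90.08 fF

90.08


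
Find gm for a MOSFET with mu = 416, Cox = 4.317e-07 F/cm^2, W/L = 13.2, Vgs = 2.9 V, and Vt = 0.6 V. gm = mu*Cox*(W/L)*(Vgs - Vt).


Step 1: Vov = Vgs - Vt = 2.9 - 0.6 = 2.3 V
Step 2: gm = mu * Cox * (W/L) * Vov
Step 3: gm = 416 * 4.317e-07 * 13.2 * 2.3 = 5.45e-03 S

5.45e-03


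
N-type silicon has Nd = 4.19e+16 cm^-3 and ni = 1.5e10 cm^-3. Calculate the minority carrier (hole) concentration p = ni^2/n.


Step 1: Since Nd >> ni, n ≈ Nd = 4.19e+16 cm^-3
Step 2: p = ni^2 / n = (1.5e10)^2 / 4.19e+16
Step 3: p = 2.25e20 / 4.19e+16 = 5.37e+03 cm^-3

5.37e+03


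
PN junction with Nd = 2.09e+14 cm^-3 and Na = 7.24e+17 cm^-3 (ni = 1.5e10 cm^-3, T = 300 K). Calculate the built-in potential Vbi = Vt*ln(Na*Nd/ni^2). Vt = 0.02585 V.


Step 1: Compute Na*Nd/ni^2 = 7.24e+17 * 2.09e+14 / (1.5e10)^2 = 6.7252e+11
Step 2: ln(6.7252e+11) = 27.2343
Step 3: Vbi = 0.02585 * 27.2343 = 0.704 V

0.704


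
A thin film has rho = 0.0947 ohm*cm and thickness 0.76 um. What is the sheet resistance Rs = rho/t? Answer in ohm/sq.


Step 1: Convert thickness to cm: t = 0.76 um = 7.6000e-05 cm
Step 2: Rs = rho / t = 0.0947 / 7.6000e-05
Step 3: Rs = 1246.1 ohm/sq

1246.1


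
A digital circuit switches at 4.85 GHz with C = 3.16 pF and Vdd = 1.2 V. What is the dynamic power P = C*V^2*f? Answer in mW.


Step 1: V^2 = 1.2^2 = 1.44 V^2
Step 2: P = C*V^2*f = 3.16e-12 F * 1.44 * 4.85e9 Hz
Step 3: P = 2.206944e-02 W
Step 4: P = 22.069 mW

22.069


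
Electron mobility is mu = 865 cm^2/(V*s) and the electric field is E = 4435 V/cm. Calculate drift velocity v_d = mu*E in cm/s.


Step 1: v_d = mu * E
Step 2: v_d = 865 * 4435 = 3836275
Step 3: v_d = 3.84e+06 cm/s

3.84e+06


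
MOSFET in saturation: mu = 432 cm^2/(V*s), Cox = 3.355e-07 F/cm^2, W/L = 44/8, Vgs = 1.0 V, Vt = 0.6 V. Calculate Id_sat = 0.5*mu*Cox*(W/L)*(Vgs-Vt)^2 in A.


Step 1: Overdrive voltage Vov = Vgs - Vt = 1.0 - 0.6 = 0.4 V
Step 2: W/L = 44/8 = 5.5
Step 3: Id = 0.5 * 432 * 3.355e-07 * 5.5 * 0.4^2
Step 4: Id = 6.38e-05 A

6.38e-05


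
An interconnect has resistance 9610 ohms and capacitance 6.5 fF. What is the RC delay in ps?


Step 1: tau = R * C
Step 2: tau = 9610 * 6.5 fF = 9610 * 6.5e-15 F
Step 3: tau = 6.2465e-11 s = 62.465 ps

62.465


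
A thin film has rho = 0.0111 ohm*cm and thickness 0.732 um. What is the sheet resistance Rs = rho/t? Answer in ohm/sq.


Step 1: Convert thickness to cm: t = 0.732 um = 7.3200e-05 cm
Step 2: Rs = rho / t = 0.0111 / 7.3200e-05
Step 3: Rs = 151.6 ohm/sq

151.6


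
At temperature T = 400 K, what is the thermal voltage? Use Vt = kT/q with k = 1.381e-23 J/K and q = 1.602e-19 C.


Step 1: kT = 1.381e-23 * 400 = 5.524e-21 J
Step 2: Vt = kT/q = 5.524e-21 / 1.602e-19
Step 3: Vt = 0.03448 V

0.03448


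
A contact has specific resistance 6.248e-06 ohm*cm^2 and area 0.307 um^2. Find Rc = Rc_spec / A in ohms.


Step 1: Convert area to cm^2: 0.307 um^2 = 3.0700e-09 cm^2
Step 2: Rc = Rc_spec / A = 6.248e-06 / 3.0700e-09
Step 3: Rc = 2.04e+03 ohms

2.04e+03


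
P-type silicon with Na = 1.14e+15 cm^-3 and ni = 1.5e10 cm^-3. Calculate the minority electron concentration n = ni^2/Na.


Step 1: Majority hole concentration p ≈ Na = 1.14e+15 cm^-3
Step 2: n = ni^2 / Na = (1.5e10)^2 / 1.14e+15
Step 3: n = 1.97e+05 cm^-3

1.97e+05


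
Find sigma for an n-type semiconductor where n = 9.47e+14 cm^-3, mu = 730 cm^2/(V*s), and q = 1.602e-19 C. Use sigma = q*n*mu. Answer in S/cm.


Step 1: sigma = q * n * mu
Step 2: sigma = 1.602e-19 * 9.47e+14 * 730
Step 3: sigma = 1.107e-01 S/cm

1.107e-01


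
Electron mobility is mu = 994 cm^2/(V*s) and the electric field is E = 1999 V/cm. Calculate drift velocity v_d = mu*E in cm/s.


Step 1: v_d = mu * E
Step 2: v_d = 994 * 1999 = 1987006
Step 3: v_d = 1.99e+06 cm/s

1.99e+06


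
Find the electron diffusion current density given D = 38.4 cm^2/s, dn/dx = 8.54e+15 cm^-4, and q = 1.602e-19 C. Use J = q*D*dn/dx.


Step 1: J = q * D * (dn/dx)
Step 2: J = 1.602e-19 * 38.4 * 8.54e+15
Step 3: J = 5.25e-02 A/cm^2

5.25e-02


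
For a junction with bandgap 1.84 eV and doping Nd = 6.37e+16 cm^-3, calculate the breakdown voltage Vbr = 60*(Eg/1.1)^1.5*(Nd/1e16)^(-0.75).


Step 1: Eg/1.1 = 1.84/1.1 = 1.672727
Step 2: (Eg/1.1)^1.5 = 1.672727^1.5 = 2.163404
Step 3: (Nd/1e16)^(-0.75) = (6.37)^(-0.75) = 0.249399
Step 4: Vbr = 60 * 2.163404 * 0.249399 = 32.4 V

32.4


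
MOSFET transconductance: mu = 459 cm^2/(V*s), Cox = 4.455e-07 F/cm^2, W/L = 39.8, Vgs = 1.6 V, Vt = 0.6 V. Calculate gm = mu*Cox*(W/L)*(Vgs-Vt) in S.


Step 1: Vov = Vgs - Vt = 1.6 - 0.6 = 1.0 V
Step 2: gm = mu * Cox * (W/L) * Vov
Step 3: gm = 459 * 4.455e-07 * 39.8 * 1.0 = 8.14e-03 S

8.14e-03


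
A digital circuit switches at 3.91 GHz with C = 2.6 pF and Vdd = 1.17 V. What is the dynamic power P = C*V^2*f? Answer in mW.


Step 1: V^2 = 1.17^2 = 1.3689 V^2
Step 2: P = C*V^2*f = 2.6e-12 F * 1.3689 * 3.91e9 Hz
Step 3: P = 1.39162374e-02 W
Step 4: P = 13.916 mW

13.916


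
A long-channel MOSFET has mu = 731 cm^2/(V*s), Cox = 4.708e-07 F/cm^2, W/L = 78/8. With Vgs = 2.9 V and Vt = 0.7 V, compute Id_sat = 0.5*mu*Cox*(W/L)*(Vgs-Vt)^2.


Step 1: Overdrive voltage Vov = Vgs - Vt = 2.9 - 0.7 = 2.2 V
Step 2: W/L = 78/8 = 9.75
Step 3: Id = 0.5 * 731 * 4.708e-07 * 9.75 * 2.2^2
Step 4: Id = 8.12e-03 A

8.12e-03


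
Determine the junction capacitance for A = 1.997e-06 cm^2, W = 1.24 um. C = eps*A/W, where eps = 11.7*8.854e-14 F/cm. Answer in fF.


Step 1: eps_Si = 11.7 * 8.854e-14 = 1.035918e-12 F/cm
Step 2: W in cm = 1.24 * 1e-4 = 1.24e-04 cm
Step 3: C = 1.035918e-12 * 1.997e-06 / 1.24e-04 = 1.668329e-14 F
Step 4: C = 16.68 fF

16.68


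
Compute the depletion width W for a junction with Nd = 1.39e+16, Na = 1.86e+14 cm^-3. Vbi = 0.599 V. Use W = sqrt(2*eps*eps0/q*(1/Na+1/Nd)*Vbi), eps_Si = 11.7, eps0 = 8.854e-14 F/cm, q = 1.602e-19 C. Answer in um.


Step 1: 1/Na + 1/Nd = 1/1.86e+14 + 1/1.39e+16 = 5.44829e-15
Step 2: 2*eps*eps0/q = 2*11.7*8.854e-14/1.602e-19 = 1.293281e+07
Step 3: W^2 = 1.293281e+07 * 5.44829e-15 * 0.599 = 4.22066e-08
Step 4: W = sqrt(4.22066e-08) = 2.054e-04 cm = 2.054 um

2.054


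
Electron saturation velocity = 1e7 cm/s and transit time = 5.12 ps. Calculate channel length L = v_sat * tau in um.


Step 1: tau in seconds = 5.12 ps * 1e-12 = 5.1200e-12 s
Step 2: L = v_sat * tau = 1e7 * 5.1200e-12 = 5.1200e-05 cm
Step 3: L in um = 5.1200e-05 * 1e4 = 0.512 um

0.512


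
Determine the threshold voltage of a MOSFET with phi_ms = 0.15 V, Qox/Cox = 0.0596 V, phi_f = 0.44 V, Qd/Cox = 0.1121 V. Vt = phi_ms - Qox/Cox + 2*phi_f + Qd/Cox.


Step 1: Vt = phi_ms - Qox/Cox + 2*phi_f + Qd/Cox
Step 2: Vt = 0.15 - 0.0596 + 2*0.44 + 0.1121
Step 3: Vt = 0.15 - 0.0596 + 0.88 + 0.1121
Step 4: Vt = 1.0825 V

1.0825


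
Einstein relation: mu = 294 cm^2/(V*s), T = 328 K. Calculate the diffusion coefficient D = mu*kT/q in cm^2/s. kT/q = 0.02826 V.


Step 1: D = mu * (kT/q)
Step 2: D = 294 * 0.02826
Step 3: D = 8.31 cm^2/s

8.31


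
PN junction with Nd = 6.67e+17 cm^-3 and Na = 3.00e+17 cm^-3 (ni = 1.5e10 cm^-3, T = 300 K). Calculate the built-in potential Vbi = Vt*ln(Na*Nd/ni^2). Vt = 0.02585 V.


Step 1: Compute Na*Nd/ni^2 = 3.00e+17 * 6.67e+17 / (1.5e10)^2 = 8.8933e+14
Step 2: ln(8.8933e+14) = 34.4215
Step 3: Vbi = 0.02585 * 34.4215 = 0.89 V

0.89
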